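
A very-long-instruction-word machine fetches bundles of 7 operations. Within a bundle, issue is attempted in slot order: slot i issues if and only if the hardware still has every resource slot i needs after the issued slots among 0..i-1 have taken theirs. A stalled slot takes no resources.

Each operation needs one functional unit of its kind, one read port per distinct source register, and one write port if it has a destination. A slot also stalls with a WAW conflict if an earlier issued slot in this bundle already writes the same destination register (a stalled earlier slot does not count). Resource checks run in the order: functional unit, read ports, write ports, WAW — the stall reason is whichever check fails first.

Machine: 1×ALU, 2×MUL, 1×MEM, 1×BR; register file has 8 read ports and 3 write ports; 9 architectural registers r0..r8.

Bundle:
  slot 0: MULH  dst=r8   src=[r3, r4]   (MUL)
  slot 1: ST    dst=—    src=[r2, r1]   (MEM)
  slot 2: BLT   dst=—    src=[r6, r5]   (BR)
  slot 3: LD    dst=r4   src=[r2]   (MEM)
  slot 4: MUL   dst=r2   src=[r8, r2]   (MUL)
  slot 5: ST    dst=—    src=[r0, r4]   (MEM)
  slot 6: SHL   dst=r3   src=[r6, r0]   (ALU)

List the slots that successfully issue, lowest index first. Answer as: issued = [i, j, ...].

(0) want 1×MUL +2rd +1wr — yes → AL1|MU1|ME1|BR1|rd6|wr2
(1) want 1×MEM +2rd +0wr — yes → AL1|MU1|ME0|BR1|rd4|wr2
(2) want 1×BR +2rd +0wr — yes → AL1|MU1|ME0|BR0|rd2|wr2
(3) want 1×MEM +1rd +1wr — FU → AL1|MU1|ME0|BR0|rd2|wr2
(4) want 1×MUL +2rd +1wr — yes → AL1|MU0|ME0|BR0|rd0|wr1
(5) want 1×MEM +2rd +0wr — FU → AL1|MU0|ME0|BR0|rd0|wr1
(6) want 1×ALU +2rd +1wr — RD_PORT → AL1|MU0|ME0|BR0|rd0|wr1

issued = [0, 1, 2, 4]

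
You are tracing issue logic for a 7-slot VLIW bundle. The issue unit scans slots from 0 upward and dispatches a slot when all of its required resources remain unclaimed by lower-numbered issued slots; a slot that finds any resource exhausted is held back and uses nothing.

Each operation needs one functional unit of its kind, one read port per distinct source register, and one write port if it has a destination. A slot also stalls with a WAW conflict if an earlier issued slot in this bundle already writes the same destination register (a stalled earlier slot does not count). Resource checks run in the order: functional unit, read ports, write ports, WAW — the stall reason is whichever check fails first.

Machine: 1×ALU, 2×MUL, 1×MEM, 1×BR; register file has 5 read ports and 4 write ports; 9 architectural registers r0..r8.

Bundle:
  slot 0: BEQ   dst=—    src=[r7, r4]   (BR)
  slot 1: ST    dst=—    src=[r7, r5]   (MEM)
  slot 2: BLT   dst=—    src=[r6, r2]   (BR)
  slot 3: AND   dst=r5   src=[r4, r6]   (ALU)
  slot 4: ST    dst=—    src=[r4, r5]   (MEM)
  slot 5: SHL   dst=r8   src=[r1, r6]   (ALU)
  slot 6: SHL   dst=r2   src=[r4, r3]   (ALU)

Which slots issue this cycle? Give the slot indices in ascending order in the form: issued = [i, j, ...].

issued = [0, 1]

[0] BR needs rd=2 wr=0: ok; after: ALU=1 MUL=2 MEM=1 BR=0, R=3, W=4
[1] MEM needs rd=2 wr=0: ok; after: ALU=1 MUL=2 MEM=0 BR=0, R=1, W=4
[2] BR needs rd=2 wr=0: FU; after: ALU=1 MUL=2 MEM=0 BR=0, R=1, W=4
[3] ALU needs rd=2 wr=1: RD_PORT; after: ALU=1 MUL=2 MEM=0 BR=0, R=1, W=4
[4] MEM needs rd=2 wr=0: FU; after: ALU=1 MUL=2 MEM=0 BR=0, R=1, W=4
[5] ALU needs rd=2 wr=1: RD_PORT; after: ALU=1 MUL=2 MEM=0 BR=0, R=1, W=4
[6] ALU needs rd=2 wr=1: RD_PORT; after: ALU=1 MUL=2 MEM=0 BR=0, R=1, W=4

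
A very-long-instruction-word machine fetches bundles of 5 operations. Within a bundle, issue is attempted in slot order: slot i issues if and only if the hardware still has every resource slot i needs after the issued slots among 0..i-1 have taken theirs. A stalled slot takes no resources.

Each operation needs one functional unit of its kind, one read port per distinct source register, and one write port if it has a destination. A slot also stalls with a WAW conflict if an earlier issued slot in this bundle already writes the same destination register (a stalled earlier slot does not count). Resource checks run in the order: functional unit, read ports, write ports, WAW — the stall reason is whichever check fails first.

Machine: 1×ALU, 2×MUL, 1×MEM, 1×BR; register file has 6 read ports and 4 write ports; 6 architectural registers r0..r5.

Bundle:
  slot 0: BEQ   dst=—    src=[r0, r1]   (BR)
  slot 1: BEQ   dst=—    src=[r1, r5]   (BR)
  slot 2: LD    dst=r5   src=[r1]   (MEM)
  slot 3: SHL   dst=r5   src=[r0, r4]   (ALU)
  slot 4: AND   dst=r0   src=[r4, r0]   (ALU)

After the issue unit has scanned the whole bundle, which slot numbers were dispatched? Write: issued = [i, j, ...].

slot 0 (BR): ISSUE — free A1,Mu2,Ld1,B0 rp4 wp4
slot 1 (BR): stall FU — free A1,Mu2,Ld1,B0 rp4 wp4
slot 2 (MEM): ISSUE — free A1,Mu2,Ld0,B0 rp3 wp3
slot 3 (ALU): stall WAW — free A1,Mu2,Ld0,B0 rp3 wp3
slot 4 (ALU): ISSUE — free A0,Mu2,Ld0,B0 rp1 wp2

issued = [0, 2, 4]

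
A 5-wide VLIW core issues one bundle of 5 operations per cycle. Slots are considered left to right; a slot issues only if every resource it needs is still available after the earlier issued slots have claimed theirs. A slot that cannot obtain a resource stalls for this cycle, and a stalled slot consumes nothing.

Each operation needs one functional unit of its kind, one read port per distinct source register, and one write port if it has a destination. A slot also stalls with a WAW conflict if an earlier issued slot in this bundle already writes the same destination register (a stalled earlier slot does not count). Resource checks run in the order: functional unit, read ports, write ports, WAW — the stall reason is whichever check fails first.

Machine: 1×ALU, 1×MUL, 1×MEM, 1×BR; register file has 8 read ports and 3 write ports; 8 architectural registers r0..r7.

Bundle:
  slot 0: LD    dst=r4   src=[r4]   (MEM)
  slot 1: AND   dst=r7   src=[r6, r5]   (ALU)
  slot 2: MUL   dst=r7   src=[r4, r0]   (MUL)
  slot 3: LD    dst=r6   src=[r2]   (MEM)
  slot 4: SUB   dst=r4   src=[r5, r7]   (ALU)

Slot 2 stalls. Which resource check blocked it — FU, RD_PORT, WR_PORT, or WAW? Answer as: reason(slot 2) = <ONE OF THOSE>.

reason(slot 2) = WAW

#0 MEM src=r4 dispatched  <A:1 Mu:1 Ld:0 B:1 rd:7 wr:2>
#1 ALU src=r6,r5 dispatched  <A:0 Mu:1 Ld:0 B:1 rd:5 wr:1>
#2 MUL src=r4,r0 held:WAW  <A:0 Mu:1 Ld:0 B:1 rd:5 wr:1>
#3 MEM src=r2 held:FU  <A:0 Mu:1 Ld:0 B:1 rd:5 wr:1>
#4 ALU src=r5,r7 held:FU  <A:0 Mu:1 Ld:0 B:1 rd:5 wr:1>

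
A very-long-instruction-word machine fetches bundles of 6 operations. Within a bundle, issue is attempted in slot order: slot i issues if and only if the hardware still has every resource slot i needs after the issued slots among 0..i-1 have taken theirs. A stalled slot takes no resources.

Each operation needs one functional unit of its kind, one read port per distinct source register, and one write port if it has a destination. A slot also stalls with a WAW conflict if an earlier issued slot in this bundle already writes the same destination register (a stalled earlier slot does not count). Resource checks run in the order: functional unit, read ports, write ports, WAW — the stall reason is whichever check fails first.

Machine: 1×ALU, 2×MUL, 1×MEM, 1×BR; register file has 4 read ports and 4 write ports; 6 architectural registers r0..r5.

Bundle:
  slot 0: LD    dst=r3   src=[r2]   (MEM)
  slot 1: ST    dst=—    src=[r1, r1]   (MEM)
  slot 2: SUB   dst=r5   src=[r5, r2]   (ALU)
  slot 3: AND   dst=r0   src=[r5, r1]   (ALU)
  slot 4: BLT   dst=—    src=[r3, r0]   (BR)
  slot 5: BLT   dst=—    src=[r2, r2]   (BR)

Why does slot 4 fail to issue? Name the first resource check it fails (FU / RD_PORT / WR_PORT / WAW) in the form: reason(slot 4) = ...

#0 MEM src=r2 dispatched  <A:1 Mu:2 Ld:0 B:1 rd:3 wr:3>
#1 MEM src=r1,r1 held:FU  <A:1 Mu:2 Ld:0 B:1 rd:3 wr:3>
#2 ALU src=r5,r2 dispatched  <A:0 Mu:2 Ld:0 B:1 rd:1 wr:2>
#3 ALU src=r5,r1 held:FU  <A:0 Mu:2 Ld:0 B:1 rd:1 wr:2>
#4 BR src=r3,r0 held:RD_PORT  <A:0 Mu:2 Ld:0 B:1 rd:1 wr:2>
#5 BR src=r2,r2 dispatched  <A:0 Mu:2 Ld:0 B:0 rd:0 wr:2>

reason(slot 4) = RD_PORT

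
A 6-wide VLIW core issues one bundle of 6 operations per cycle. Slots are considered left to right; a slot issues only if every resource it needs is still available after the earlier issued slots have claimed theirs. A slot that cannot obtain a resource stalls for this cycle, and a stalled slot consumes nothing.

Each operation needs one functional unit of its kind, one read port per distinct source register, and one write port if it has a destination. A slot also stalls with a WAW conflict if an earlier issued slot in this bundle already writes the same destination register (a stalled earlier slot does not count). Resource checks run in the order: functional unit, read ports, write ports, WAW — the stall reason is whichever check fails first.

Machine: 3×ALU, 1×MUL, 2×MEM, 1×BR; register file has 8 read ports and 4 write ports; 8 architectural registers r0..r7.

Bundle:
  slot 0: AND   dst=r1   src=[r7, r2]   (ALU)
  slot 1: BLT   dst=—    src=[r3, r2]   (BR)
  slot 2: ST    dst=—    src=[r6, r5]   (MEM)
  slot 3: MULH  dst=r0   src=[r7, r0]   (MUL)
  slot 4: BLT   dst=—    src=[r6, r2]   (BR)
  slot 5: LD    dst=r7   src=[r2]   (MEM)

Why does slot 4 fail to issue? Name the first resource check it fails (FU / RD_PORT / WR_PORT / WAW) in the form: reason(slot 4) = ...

  0. ALU→r1 ⇒ go  {2A/1Mu/2Ld/1B | 6r 3w}
  1. BR ⇒ go  {2A/1Mu/2Ld/0B | 4r 3w}
  2. MEM ⇒ go  {2A/1Mu/1Ld/0B | 2r 3w}
  3. MUL→r0 ⇒ go  {2A/0Mu/1Ld/0B | 0r 2w}
  4. BR ⇒ no(FU)  {2A/0Mu/1Ld/0B | 0r 2w}
  5. MEM→r7 ⇒ no(RD_PORT)  {2A/0Mu/1Ld/0B | 0r 2w}

reason(slot 4) = FU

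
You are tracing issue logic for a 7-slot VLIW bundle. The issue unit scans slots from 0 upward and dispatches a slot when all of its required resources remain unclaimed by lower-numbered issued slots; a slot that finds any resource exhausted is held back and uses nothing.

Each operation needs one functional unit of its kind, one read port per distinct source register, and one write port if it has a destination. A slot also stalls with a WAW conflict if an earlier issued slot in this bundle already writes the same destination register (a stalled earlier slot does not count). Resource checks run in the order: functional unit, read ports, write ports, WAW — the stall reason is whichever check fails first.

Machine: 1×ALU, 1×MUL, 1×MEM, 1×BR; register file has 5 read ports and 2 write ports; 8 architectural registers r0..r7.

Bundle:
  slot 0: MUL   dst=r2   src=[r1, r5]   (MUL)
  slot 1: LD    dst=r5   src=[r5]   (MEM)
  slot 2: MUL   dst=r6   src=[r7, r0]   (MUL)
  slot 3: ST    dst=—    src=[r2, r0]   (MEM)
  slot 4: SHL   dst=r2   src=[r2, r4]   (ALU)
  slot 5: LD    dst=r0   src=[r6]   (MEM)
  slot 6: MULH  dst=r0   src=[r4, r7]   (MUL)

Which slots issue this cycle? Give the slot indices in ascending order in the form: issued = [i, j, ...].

[0] MUL needs rd=2 wr=1: ok; after: ALU=1 MUL=0 MEM=1 BR=1, R=3, W=1
[1] MEM needs rd=1 wr=1: ok; after: ALU=1 MUL=0 MEM=0 BR=1, R=2, W=0
[2] MUL needs rd=2 wr=1: FU; after: ALU=1 MUL=0 MEM=0 BR=1, R=2, W=0
[3] MEM needs rd=2 wr=0: FU; after: ALU=1 MUL=0 MEM=0 BR=1, R=2, W=0
[4] ALU needs rd=2 wr=1: WR_PORT; after: ALU=1 MUL=0 MEM=0 BR=1, R=2, W=0
[5] MEM needs rd=1 wr=1: FU; after: ALU=1 MUL=0 MEM=0 BR=1, R=2, W=0
[6] MUL needs rd=2 wr=1: FU; after: ALU=1 MUL=0 MEM=0 BR=1, R=2, W=0

issued = [0, 1]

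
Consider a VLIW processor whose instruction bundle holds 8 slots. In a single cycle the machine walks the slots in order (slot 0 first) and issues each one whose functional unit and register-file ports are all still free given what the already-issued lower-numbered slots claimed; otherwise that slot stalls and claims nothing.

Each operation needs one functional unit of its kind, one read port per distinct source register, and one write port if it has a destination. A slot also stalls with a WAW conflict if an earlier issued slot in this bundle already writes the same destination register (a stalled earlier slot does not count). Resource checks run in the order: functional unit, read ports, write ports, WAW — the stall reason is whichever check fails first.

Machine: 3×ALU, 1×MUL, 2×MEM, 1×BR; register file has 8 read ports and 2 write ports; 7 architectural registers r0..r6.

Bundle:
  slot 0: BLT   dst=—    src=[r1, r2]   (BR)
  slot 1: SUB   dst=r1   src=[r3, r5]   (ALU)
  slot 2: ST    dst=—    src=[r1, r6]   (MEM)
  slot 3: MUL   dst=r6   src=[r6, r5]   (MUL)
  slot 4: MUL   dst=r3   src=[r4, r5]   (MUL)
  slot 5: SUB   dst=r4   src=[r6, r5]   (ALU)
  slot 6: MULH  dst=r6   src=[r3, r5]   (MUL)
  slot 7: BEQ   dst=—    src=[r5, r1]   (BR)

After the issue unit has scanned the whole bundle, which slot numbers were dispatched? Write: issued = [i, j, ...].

#0 BR src=r1,r2 dispatched  <A:3 Mu:1 Ld:2 B:0 rd:6 wr:2>
#1 ALU src=r3,r5 dispatched  <A:2 Mu:1 Ld:2 B:0 rd:4 wr:1>
#2 MEM src=r1,r6 dispatched  <A:2 Mu:1 Ld:1 B:0 rd:2 wr:1>
#3 MUL src=r6,r5 dispatched  <A:2 Mu:0 Ld:1 B:0 rd:0 wr:0>
#4 MUL src=r4,r5 held:FU  <A:2 Mu:0 Ld:1 B:0 rd:0 wr:0>
#5 ALU src=r6,r5 held:RD_PORT  <A:2 Mu:0 Ld:1 B:0 rd:0 wr:0>
#6 MUL src=r3,r5 held:FU  <A:2 Mu:0 Ld:1 B:0 rd:0 wr:0>
#7 BR src=r5,r1 held:FU  <A:2 Mu:0 Ld:1 B:0 rd:0 wr:0>

issued = [0, 1, 2, 3]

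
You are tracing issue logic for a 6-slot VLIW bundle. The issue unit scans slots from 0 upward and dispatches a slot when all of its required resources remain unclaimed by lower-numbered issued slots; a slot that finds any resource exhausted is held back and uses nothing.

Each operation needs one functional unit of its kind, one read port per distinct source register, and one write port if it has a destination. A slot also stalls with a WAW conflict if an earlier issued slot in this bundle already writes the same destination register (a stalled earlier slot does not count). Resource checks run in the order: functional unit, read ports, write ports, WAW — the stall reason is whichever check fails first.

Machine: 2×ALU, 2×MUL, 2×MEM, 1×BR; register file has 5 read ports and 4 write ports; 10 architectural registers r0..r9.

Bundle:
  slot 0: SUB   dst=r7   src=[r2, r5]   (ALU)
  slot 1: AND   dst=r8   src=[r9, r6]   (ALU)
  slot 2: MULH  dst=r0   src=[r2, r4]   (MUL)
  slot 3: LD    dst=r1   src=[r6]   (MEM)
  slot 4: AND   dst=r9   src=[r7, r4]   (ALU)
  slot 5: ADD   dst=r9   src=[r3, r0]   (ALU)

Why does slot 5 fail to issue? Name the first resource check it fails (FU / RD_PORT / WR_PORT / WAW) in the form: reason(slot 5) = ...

reason(slot 5) = FU

  0. ALU→r7 ⇒ go  {1A/2Mu/2Ld/1B | 3r 3w}
  1. ALU→r8 ⇒ go  {0A/2Mu/2Ld/1B | 1r 2w}
  2. MUL→r0 ⇒ no(RD_PORT)  {0A/2Mu/2Ld/1B | 1r 2w}
  3. MEM→r1 ⇒ go  {0A/2Mu/1Ld/1B | 0r 1w}
  4. ALU→r9 ⇒ no(FU)  {0A/2Mu/1Ld/1B | 0r 1w}
  5. ALU→r9 ⇒ no(FU)  {0A/2Mu/1Ld/1B | 0r 1w}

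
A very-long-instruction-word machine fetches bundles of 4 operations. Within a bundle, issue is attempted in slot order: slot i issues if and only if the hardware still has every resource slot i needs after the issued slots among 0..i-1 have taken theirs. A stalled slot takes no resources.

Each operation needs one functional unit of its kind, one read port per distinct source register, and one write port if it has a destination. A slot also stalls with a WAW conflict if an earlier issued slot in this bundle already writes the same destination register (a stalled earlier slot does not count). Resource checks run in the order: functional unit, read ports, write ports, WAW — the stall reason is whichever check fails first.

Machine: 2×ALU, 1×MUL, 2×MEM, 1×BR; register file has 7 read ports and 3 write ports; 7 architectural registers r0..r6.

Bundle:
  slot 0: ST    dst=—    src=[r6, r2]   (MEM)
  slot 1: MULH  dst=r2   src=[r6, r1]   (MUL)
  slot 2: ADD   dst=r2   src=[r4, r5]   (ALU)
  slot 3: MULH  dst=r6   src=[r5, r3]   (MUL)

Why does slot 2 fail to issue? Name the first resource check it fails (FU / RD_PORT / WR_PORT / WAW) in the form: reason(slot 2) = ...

reason(slot 2) = WAW

  0. MEM ⇒ go  {2A/1Mu/1Ld/1B | 5r 3w}
  1. MUL→r2 ⇒ go  {2A/0Mu/1Ld/1B | 3r 2w}
  2. ALU→r2 ⇒ no(WAW)  {2A/0Mu/1Ld/1B | 3r 2w}
  3. MUL→r6 ⇒ no(FU)  {2A/0Mu/1Ld/1B | 3r 2w}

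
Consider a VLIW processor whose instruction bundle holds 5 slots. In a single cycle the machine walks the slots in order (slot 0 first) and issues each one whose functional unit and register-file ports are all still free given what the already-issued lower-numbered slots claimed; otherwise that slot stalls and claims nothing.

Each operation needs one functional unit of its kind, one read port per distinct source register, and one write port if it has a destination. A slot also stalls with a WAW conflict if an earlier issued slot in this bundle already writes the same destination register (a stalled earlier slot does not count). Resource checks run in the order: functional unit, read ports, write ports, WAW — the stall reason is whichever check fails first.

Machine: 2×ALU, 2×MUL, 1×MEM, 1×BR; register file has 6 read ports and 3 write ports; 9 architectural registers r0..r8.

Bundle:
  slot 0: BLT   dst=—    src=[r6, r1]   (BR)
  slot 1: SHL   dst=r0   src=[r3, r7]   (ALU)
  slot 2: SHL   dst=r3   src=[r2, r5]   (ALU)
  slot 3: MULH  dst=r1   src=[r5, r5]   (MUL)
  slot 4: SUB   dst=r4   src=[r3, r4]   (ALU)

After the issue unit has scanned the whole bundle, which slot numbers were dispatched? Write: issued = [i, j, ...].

issued = [0, 1, 2]

[0] BR needs rd=2 wr=0: ok; after: ALU=2 MUL=2 MEM=1 BR=0, R=4, W=3
[1] ALU needs rd=2 wr=1: ok; after: ALU=1 MUL=2 MEM=1 BR=0, R=2, W=2
[2] ALU needs rd=2 wr=1: ok; after: ALU=0 MUL=2 MEM=1 BR=0, R=0, W=1
[3] MUL needs rd=1 wr=1: RD_PORT; after: ALU=0 MUL=2 MEM=1 BR=0, R=0, W=1
[4] ALU needs rd=2 wr=1: FU; after: ALU=0 MUL=2 MEM=1 BR=0, R=0, W=1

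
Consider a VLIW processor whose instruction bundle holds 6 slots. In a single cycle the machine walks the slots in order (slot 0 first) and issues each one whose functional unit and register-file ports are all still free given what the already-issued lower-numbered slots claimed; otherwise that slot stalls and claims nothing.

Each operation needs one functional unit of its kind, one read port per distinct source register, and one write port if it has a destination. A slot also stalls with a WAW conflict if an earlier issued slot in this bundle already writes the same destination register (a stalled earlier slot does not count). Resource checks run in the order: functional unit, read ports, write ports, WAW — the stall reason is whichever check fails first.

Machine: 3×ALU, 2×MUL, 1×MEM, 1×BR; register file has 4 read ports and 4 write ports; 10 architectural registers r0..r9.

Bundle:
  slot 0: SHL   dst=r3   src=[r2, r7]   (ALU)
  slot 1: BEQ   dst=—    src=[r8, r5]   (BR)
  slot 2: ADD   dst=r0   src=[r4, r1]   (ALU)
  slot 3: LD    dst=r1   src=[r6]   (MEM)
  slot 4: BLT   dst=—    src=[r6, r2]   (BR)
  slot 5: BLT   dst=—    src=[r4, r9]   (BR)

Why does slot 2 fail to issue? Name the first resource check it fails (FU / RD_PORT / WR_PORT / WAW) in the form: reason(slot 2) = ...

reason(slot 2) = RD_PORT

  0. ALU→r3 ⇒ go  {2A/2Mu/1Ld/1B | 2r 3w}
  1. BR ⇒ go  {2A/2Mu/1Ld/0B | 0r 3w}
  2. ALU→r0 ⇒ no(RD_PORT)  {2A/2Mu/1Ld/0B | 0r 3w}
  3. MEM→r1 ⇒ no(RD_PORT)  {2A/2Mu/1Ld/0B | 0r 3w}
  4. BR ⇒ no(FU)  {2A/2Mu/1Ld/0B | 0r 3w}
  5. BR ⇒ no(FU)  {2A/2Mu/1Ld/0B | 0r 3w}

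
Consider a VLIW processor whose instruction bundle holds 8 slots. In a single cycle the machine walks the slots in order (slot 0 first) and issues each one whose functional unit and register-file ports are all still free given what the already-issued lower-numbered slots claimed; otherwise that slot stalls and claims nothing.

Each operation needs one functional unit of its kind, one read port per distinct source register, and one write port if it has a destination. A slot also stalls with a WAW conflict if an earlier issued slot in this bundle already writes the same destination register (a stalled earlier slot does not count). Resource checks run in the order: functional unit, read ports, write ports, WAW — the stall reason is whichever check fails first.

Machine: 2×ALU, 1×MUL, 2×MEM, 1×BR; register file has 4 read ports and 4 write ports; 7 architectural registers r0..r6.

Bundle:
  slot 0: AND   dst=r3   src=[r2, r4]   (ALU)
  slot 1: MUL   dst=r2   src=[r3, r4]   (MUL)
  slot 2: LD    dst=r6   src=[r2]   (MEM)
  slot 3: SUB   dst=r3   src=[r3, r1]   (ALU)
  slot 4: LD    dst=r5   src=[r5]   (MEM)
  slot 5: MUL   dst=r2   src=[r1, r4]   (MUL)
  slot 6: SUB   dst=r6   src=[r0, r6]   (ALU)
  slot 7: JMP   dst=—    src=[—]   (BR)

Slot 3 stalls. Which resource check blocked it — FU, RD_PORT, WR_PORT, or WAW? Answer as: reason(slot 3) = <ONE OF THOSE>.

[0] ALU needs rd=2 wr=1: ok; after: ALU=1 MUL=1 MEM=2 BR=1, R=2, W=3
[1] MUL needs rd=2 wr=1: ok; after: ALU=1 MUL=0 MEM=2 BR=1, R=0, W=2
[2] MEM needs rd=1 wr=1: RD_PORT; after: ALU=1 MUL=0 MEM=2 BR=1, R=0, W=2
[3] ALU needs rd=2 wr=1: RD_PORT; after: ALU=1 MUL=0 MEM=2 BR=1, R=0, W=2
[4] MEM needs rd=1 wr=1: RD_PORT; after: ALU=1 MUL=0 MEM=2 BR=1, R=0, W=2
[5] MUL needs rd=2 wr=1: FU; after: ALU=1 MUL=0 MEM=2 BR=1, R=0, W=2
[6] ALU needs rd=2 wr=1: RD_PORT; after: ALU=1 MUL=0 MEM=2 BR=1, R=0, W=2
[7] BR needs rd=0 wr=0: ok; after: ALU=1 MUL=0 MEM=2 BR=0, R=0, W=2

reason(slot 3) = RD_PORT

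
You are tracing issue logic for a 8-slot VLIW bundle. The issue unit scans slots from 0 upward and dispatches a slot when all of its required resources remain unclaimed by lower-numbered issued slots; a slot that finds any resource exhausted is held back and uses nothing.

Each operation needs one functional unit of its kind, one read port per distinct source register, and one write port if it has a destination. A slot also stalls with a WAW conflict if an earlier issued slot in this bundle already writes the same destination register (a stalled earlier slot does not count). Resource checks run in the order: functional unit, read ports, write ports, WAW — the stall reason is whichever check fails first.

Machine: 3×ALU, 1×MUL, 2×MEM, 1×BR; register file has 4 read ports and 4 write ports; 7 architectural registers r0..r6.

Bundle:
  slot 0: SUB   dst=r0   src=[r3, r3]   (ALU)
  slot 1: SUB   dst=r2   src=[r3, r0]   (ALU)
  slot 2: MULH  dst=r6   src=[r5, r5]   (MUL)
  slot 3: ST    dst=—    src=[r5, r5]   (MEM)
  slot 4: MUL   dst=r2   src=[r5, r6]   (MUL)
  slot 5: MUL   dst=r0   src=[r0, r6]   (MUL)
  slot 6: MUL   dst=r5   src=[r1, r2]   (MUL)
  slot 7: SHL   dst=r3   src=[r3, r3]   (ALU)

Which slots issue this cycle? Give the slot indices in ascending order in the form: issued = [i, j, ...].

#0 ALU src=r3,r3 dispatched  <A:2 Mu:1 Ld:2 B:1 rd:3 wr:3>
#1 ALU src=r3,r0 dispatched  <A:1 Mu:1 Ld:2 B:1 rd:1 wr:2>
#2 MUL src=r5,r5 dispatched  <A:1 Mu:0 Ld:2 B:1 rd:0 wr:1>
#3 MEM src=r5,r5 held:RD_PORT  <A:1 Mu:0 Ld:2 B:1 rd:0 wr:1>
#4 MUL src=r5,r6 held:FU  <A:1 Mu:0 Ld:2 B:1 rd:0 wr:1>
#5 MUL src=r0,r6 held:FU  <A:1 Mu:0 Ld:2 B:1 rd:0 wr:1>
#6 MUL src=r1,r2 held:FU  <A:1 Mu:0 Ld:2 B:1 rd:0 wr:1>
#7 ALU src=r3,r3 held:RD_PORT  <A:1 Mu:0 Ld:2 B:1 rd:0 wr:1>

issued = [0, 1, 2]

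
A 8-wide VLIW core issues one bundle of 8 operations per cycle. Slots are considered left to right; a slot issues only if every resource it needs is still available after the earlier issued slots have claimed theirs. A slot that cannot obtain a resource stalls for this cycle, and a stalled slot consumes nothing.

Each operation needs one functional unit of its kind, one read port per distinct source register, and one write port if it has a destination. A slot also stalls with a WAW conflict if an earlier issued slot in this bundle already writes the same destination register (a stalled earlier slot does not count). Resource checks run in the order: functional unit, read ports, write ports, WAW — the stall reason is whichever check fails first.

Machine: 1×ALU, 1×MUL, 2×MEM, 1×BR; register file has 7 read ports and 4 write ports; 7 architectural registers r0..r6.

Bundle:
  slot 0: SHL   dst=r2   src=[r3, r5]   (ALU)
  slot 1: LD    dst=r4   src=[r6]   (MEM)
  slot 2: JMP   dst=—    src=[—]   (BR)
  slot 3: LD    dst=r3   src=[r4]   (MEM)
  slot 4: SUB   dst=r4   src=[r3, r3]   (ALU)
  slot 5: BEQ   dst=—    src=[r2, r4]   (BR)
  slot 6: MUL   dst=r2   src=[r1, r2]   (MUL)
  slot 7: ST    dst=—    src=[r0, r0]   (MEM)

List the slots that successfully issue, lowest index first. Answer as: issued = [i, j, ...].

[0] ALU needs rd=2 wr=1: ok; after: ALU=0 MUL=1 MEM=2 BR=1, R=5, W=3
[1] MEM needs rd=1 wr=1: ok; after: ALU=0 MUL=1 MEM=1 BR=1, R=4, W=2
[2] BR needs rd=0 wr=0: ok; after: ALU=0 MUL=1 MEM=1 BR=0, R=4, W=2
[3] MEM needs rd=1 wr=1: ok; after: ALU=0 MUL=1 MEM=0 BR=0, R=3, W=1
[4] ALU needs rd=1 wr=1: FU; after: ALU=0 MUL=1 MEM=0 BR=0, R=3, W=1
[5] BR needs rd=2 wr=0: FU; after: ALU=0 MUL=1 MEM=0 BR=0, R=3, W=1
[6] MUL needs rd=2 wr=1: WAW; after: ALU=0 MUL=1 MEM=0 BR=0, R=3, W=1
[7] MEM needs rd=1 wr=0: FU; after: ALU=0 MUL=1 MEM=0 BR=0, R=3, W=1

issued = [0, 1, 2, 3]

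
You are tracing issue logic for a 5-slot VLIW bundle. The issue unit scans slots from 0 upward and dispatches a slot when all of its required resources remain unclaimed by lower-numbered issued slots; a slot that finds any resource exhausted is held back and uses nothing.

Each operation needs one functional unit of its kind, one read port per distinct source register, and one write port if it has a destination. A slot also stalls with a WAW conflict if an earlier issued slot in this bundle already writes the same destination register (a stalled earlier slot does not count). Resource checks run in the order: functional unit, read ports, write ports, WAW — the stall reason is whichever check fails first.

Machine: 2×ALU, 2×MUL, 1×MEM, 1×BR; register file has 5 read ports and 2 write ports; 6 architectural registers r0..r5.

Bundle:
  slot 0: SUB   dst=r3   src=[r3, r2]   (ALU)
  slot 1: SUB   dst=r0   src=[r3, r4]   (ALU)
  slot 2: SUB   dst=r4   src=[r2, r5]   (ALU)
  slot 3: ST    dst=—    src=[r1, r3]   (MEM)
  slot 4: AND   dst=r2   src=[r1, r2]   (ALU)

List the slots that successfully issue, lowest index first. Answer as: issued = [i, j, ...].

issued = [0, 1]

#0 ALU src=r3,r2 dispatched  <A:1 Mu:2 Ld:1 B:1 rd:3 wr:1>
#1 ALU src=r3,r4 dispatched  <A:0 Mu:2 Ld:1 B:1 rd:1 wr:0>
#2 ALU src=r2,r5 held:FU  <A:0 Mu:2 Ld:1 B:1 rd:1 wr:0>
#3 MEM src=r1,r3 held:RD_PORT  <A:0 Mu:2 Ld:1 B:1 rd:1 wr:0>
#4 ALU src=r1,r2 held:FU  <A:0 Mu:2 Ld:1 B:1 rd:1 wr:0>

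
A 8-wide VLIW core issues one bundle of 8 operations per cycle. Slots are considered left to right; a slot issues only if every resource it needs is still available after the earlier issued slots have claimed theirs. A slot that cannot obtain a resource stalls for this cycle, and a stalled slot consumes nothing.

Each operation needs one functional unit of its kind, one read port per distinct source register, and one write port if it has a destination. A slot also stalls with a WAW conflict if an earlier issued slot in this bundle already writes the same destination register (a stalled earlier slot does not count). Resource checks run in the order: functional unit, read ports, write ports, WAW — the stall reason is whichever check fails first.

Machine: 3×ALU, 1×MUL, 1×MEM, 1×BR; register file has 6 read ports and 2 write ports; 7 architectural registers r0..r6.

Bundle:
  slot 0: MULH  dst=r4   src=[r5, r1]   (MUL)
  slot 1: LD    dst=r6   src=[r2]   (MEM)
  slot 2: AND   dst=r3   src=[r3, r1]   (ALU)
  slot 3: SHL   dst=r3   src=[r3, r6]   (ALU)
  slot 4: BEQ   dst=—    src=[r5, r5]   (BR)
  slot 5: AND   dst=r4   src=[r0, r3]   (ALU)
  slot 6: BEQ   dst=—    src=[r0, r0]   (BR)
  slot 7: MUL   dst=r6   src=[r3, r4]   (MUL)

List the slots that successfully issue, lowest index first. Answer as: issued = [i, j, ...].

issued = [0, 1, 4]

[0] MUL needs rd=2 wr=1: ok; after: ALU=3 MUL=0 MEM=1 BR=1, R=4, W=1
[1] MEM needs rd=1 wr=1: ok; after: ALU=3 MUL=0 MEM=0 BR=1, R=3, W=0
[2] ALU needs rd=2 wr=1: WR_PORT; after: ALU=3 MUL=0 MEM=0 BR=1, R=3, W=0
[3] ALU needs rd=2 wr=1: WR_PORT; after: ALU=3 MUL=0 MEM=0 BR=1, R=3, W=0
[4] BR needs rd=1 wr=0: ok; after: ALU=3 MUL=0 MEM=0 BR=0, R=2, W=0
[5] ALU needs rd=2 wr=1: WR_PORT; after: ALU=3 MUL=0 MEM=0 BR=0, R=2, W=0
[6] BR needs rd=1 wr=0: FU; after: ALU=3 MUL=0 MEM=0 BR=0, R=2, W=0
[7] MUL needs rd=2 wr=1: FU; after: ALU=3 MUL=0 MEM=0 BR=0, R=2, W=0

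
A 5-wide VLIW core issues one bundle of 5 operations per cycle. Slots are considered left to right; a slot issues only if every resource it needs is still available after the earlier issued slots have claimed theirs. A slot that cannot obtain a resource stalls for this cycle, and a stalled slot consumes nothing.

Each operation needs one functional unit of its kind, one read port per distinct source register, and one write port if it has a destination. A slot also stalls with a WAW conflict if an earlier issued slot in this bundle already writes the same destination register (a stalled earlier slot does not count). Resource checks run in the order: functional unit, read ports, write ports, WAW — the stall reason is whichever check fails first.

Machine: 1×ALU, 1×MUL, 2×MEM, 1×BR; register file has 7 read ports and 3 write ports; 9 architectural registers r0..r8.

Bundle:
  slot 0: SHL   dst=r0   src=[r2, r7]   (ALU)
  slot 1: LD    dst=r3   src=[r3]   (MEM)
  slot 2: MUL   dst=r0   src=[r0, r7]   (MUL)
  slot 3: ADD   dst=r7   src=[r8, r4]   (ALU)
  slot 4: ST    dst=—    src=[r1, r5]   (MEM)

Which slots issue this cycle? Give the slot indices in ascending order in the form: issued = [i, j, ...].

(0) want 1×ALU +2rd +1wr — yes → AL0|MU1|ME2|BR1|rd5|wr2
(1) want 1×MEM +1rd +1wr — yes → AL0|MU1|ME1|BR1|rd4|wr1
(2) want 1×MUL +2rd +1wr — WAW → AL0|MU1|ME1|BR1|rd4|wr1
(3) want 1×ALU +2rd +1wr — FU → AL0|MU1|ME1|BR1|rd4|wr1
(4) want 1×MEM +2rd +0wr — yes → AL0|MU1|ME0|BR1|rd2|wr1

issued = [0, 1, 4]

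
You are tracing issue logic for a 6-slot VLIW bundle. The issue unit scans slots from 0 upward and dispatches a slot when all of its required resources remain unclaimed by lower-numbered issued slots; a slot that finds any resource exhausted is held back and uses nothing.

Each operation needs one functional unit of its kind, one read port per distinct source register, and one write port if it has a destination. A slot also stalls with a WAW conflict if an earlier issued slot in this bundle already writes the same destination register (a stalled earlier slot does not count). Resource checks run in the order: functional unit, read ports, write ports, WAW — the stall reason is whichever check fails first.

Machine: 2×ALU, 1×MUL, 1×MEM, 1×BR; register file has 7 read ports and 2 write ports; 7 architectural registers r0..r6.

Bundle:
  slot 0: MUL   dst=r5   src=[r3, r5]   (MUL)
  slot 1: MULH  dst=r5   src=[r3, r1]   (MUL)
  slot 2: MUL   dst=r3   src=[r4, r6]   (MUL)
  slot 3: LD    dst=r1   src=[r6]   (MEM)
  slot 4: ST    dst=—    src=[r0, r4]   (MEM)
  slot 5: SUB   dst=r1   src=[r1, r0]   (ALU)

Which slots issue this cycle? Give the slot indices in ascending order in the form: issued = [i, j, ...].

issued = [0, 3]

(0) want 1×MUL +2rd +1wr — yes → AL2|MU0|ME1|BR1|rd5|wr1
(1) want 1×MUL +2rd +1wr — FU → AL2|MU0|ME1|BR1|rd5|wr1
(2) want 1×MUL +2rd +1wr — FU → AL2|MU0|ME1|BR1|rd5|wr1
(3) want 1×MEM +1rd +1wr — yes → AL2|MU0|ME0|BR1|rd4|wr0
(4) want 1×MEM +2rd +0wr — FU → AL2|MU0|ME0|BR1|rd4|wr0
(5) want 1×ALU +2rd +1wr — WR_PORT → AL2|MU0|ME0|BR1|rd4|wr0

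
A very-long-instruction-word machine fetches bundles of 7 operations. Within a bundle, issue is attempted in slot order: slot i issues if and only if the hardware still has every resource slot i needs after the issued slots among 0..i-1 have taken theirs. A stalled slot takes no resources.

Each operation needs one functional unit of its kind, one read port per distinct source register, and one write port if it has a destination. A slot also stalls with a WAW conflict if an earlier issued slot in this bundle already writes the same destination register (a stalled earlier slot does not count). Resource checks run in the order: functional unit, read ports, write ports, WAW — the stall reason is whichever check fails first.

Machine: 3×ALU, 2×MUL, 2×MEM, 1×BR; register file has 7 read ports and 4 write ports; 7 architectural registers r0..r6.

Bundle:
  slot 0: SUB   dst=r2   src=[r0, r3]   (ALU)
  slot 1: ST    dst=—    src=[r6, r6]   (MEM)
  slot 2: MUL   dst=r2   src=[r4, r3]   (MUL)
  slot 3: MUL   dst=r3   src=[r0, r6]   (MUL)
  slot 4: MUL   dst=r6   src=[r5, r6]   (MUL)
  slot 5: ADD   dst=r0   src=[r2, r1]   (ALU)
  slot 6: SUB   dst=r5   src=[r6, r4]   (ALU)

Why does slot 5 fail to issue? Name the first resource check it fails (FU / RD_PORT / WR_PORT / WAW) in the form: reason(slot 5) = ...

[0] ALU needs rd=2 wr=1: ok; after: ALU=2 MUL=2 MEM=2 BR=1, R=5, W=3
[1] MEM needs rd=1 wr=0: ok; after: ALU=2 MUL=2 MEM=1 BR=1, R=4, W=3
[2] MUL needs rd=2 wr=1: WAW; after: ALU=2 MUL=2 MEM=1 BR=1, R=4, W=3
[3] MUL needs rd=2 wr=1: ok; after: ALU=2 MUL=1 MEM=1 BR=1, R=2, W=2
[4] MUL needs rd=2 wr=1: ok; after: ALU=2 MUL=0 MEM=1 BR=1, R=0, W=1
[5] ALU needs rd=2 wr=1: RD_PORT; after: ALU=2 MUL=0 MEM=1 BR=1, R=0, W=1
[6] ALU needs rd=2 wr=1: RD_PORT; after: ALU=2 MUL=0 MEM=1 BR=1, R=0, W=1

reason(slot 5) = RD_PORT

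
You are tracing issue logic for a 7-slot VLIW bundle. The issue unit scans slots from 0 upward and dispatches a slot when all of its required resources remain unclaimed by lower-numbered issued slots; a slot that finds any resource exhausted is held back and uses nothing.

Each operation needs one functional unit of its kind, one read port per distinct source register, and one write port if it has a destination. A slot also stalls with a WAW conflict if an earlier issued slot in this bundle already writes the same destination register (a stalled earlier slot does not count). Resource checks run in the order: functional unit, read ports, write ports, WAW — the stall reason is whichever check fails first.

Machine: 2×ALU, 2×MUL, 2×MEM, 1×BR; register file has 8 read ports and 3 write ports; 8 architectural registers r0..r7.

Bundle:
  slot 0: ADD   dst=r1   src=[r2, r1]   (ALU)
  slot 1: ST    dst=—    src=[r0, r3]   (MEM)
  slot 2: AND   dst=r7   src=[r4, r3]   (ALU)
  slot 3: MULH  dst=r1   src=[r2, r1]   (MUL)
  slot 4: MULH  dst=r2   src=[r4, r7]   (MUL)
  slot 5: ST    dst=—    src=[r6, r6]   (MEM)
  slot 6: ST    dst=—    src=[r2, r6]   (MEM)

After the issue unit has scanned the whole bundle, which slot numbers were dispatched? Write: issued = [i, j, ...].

issued = [0, 1, 2, 4]

slot 0 (ALU): ISSUE — free A1,Mu2,Ld2,B1 rp6 wp2
slot 1 (MEM): ISSUE — free A1,Mu2,Ld1,B1 rp4 wp2
slot 2 (ALU): ISSUE — free A0,Mu2,Ld1,B1 rp2 wp1
slot 3 (MUL): stall WAW — free A0,Mu2,Ld1,B1 rp2 wp1
slot 4 (MUL): ISSUE — free A0,Mu1,Ld1,B1 rp0 wp0
slot 5 (MEM): stall RD_PORT — free A0,Mu1,Ld1,B1 rp0 wp0
slot 6 (MEM): stall RD_PORT — free A0,Mu1,Ld1,B1 rp0 wp0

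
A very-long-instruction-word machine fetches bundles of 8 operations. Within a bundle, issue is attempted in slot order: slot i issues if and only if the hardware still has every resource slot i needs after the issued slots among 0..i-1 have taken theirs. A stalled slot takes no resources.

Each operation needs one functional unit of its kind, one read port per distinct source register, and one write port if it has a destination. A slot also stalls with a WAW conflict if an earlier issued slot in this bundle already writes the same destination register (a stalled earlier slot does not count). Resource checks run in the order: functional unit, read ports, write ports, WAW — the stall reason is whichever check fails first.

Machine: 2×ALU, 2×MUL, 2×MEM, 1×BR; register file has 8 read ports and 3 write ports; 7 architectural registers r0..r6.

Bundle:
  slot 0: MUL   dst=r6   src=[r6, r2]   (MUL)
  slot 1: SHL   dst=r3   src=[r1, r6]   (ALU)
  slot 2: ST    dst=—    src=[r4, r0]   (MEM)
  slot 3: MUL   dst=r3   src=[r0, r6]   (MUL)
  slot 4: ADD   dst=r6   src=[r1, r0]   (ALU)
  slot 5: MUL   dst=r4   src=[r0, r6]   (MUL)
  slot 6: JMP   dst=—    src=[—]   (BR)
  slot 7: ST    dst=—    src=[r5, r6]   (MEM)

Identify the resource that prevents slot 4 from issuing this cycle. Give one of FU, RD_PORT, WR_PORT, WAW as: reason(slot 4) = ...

  0. MUL→r6 ⇒ go  {2A/1Mu/2Ld/1B | 6r 2w}
  1. ALU→r3 ⇒ go  {1A/1Mu/2Ld/1B | 4r 1w}
  2. MEM ⇒ go  {1A/1Mu/1Ld/1B | 2r 1w}
  3. MUL→r3 ⇒ no(WAW)  {1A/1Mu/1Ld/1B | 2r 1w}
  4. ALU→r6 ⇒ no(WAW)  {1A/1Mu/1Ld/1B | 2r 1w}
  5. MUL→r4 ⇒ go  {1A/0Mu/1Ld/1B | 0r 0w}
  6. BR ⇒ go  {1A/0Mu/1Ld/0B | 0r 0w}
  7. MEM ⇒ no(RD_PORT)  {1A/0Mu/1Ld/0B | 0r 0w}

reason(slot 4) = WAW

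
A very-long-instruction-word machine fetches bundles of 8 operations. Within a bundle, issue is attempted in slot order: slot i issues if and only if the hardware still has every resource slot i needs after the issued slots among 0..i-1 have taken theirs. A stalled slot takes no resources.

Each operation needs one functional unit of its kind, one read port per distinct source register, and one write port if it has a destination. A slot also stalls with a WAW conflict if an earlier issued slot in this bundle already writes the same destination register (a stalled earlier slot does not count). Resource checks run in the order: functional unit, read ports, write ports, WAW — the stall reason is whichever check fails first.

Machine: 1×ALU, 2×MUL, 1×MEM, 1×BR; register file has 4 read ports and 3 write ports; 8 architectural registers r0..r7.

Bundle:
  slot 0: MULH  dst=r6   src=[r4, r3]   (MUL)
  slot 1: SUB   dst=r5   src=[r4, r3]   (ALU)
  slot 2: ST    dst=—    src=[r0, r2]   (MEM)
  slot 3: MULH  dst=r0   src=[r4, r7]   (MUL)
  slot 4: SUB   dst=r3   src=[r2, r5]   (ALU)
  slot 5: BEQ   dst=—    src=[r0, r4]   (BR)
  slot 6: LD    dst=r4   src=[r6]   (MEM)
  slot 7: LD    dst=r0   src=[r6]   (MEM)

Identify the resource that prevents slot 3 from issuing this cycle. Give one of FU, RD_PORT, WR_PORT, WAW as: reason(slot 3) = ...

(0) want 1×MUL +2rd +1wr — yes → AL1|MU1|ME1|BR1|rd2|wr2
(1) want 1×ALU +2rd +1wr — yes → AL0|MU1|ME1|BR1|rd0|wr1
(2) want 1×MEM +2rd +0wr — RD_PORT → AL0|MU1|ME1|BR1|rd0|wr1
(3) want 1×MUL +2rd +1wr — RD_PORT → AL0|MU1|ME1|BR1|rd0|wr1
(4) want 1×ALU +2rd +1wr — FU → AL0|MU1|ME1|BR1|rd0|wr1
(5) want 1×BR +2rd +0wr — RD_PORT → AL0|MU1|ME1|BR1|rd0|wr1
(6) want 1×MEM +1rd +1wr — RD_PORT → AL0|MU1|ME1|BR1|rd0|wr1
(7) want 1×MEM +1rd +1wr — RD_PORT → AL0|MU1|ME1|BR1|rd0|wr1

reason(slot 3) = RD_PORT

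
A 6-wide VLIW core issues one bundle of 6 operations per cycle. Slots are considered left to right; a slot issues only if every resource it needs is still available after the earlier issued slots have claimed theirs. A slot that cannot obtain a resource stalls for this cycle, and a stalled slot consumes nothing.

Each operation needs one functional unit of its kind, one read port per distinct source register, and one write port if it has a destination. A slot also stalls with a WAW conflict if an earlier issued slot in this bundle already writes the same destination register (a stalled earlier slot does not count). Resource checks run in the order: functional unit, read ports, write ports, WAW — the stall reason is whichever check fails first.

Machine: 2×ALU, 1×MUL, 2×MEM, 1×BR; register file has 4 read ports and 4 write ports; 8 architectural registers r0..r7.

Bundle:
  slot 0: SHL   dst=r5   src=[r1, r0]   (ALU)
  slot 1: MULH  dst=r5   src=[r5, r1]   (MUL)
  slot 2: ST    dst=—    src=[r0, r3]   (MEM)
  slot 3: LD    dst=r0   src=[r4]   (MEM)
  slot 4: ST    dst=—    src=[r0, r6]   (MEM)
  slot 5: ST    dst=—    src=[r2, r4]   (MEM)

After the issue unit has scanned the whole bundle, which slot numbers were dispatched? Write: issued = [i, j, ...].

issued = [0, 2]

[0] ALU needs rd=2 wr=1: ok; after: ALU=1 MUL=1 MEM=2 BR=1, R=2, W=3
[1] MUL needs rd=2 wr=1: WAW; after: ALU=1 MUL=1 MEM=2 BR=1, R=2, W=3
[2] MEM needs rd=2 wr=0: ok; after: ALU=1 MUL=1 MEM=1 BR=1, R=0, W=3
[3] MEM needs rd=1 wr=1: RD_PORT; after: ALU=1 MUL=1 MEM=1 BR=1, R=0, W=3
[4] MEM needs rd=2 wr=0: RD_PORT; after: ALU=1 MUL=1 MEM=1 BR=1, R=0, W=3
[5] MEM needs rd=2 wr=0: RD_PORT; after: ALU=1 MUL=1 MEM=1 BR=1, R=0, W=3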